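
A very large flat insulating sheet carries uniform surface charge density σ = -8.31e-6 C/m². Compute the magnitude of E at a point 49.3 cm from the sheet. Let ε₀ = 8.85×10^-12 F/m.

The symmetry is planar: E is normal to the sheet and the same magnitude on both sides. Take a pillbox straddling the sheet with end-cap area A.
Flux Φ = 2EA and Q_enc = σA, so 2EA = σA/ε₀ ⇒ E = |σ|/(2ε₀), independent of distance.
E = |σ|/(2ε₀) = (8.31×10^-6)/(2·8.85×10^-12) = 4.69e5 N/C.

|E| ≈ 4.69×10^5 V/m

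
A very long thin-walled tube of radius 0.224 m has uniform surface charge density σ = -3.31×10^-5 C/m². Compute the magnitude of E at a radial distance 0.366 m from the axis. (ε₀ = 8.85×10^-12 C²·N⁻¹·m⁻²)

Coaxial Gaussian cylinder, radius r = 0.366 m, length L (r > 0.224 m).
The whole shell is enclosed: λ_enc = σ·2πR = (-3.31e-5)·2π·(0.224) = -4.659×10^-5 C/m.
Since E is radial and uniform over the curved surface, Φ = E·2πrL = Q_enc/ε₀ = λ_enc L/ε₀.
E = |λ_enc|/(2πε₀r) = (4.659×10^-5)/(2π·8.85×10^-12·0.366) = 2.29×10^6 N/C.

E ≈ 2.29×10^6 N/C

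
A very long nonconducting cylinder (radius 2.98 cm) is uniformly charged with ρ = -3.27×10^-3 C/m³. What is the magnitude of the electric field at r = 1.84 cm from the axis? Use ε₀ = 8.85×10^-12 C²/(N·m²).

|E| = 3.40×10^6 V/m

Coaxial Gaussian cylinder, radius r = 1.84 cm, length L (r < R).
Charge inside radius r per length L is ρ·πr²·L, so λ_enc = ρπr² = -3.478×10^-6 C/m.
By Gauss's law (flux through the curved wall only), E·2πrL = λ_enc L/ε₀.
E = |λ_enc|/(2πε₀r) = (3.478e-6)/(2π·8.85×10^-12·0.0184) = 3.40×10^6 N/C.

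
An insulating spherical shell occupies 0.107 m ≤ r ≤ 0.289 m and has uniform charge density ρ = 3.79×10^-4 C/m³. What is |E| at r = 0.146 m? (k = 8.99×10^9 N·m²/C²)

|E| ≈ 1.26e6 N/C

Symmetry ⇒ E = E(r) r̂. Gaussian sphere of radius r = 0.146 m (within the shell material, 0.107 m < r < 0.289 m).
Enclosed charge is the volume from a to r: Q_enc = (4π/3)ρ(r³ − a³) = 2.996e-6 C.
Gauss's law: E·4πr² = Q_enc/ε₀.
E = k|Q_enc|/r² = (8.99×10^9)(2.996×10^-6)/(0.146)² = 1.26×10^6 N/C.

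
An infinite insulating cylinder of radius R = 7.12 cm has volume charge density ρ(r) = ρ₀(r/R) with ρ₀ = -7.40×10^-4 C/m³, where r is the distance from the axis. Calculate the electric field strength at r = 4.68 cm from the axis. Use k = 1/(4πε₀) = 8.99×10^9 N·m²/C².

8.57×10^5 V/m

By cylindrical symmetry E is radial; use a coaxial Gaussian cylinder of radius 4.68 cm and length L (r < R).
Integrating ρ over the cross-section to radius r: λ_enc = (2πρ₀/R) ∫₀^r r'^2 dr' = 2πρ₀ r^3/(3·R) = -2.231×10^-6 C/m.
By Gauss's law (flux through the curved wall only), E·2πrL = λ_enc L/ε₀.
E = 2k|λ_enc|/r = 2(8.99×10^9)(2.231×10^-6)/(0.0468) = 8.57e5 N/C.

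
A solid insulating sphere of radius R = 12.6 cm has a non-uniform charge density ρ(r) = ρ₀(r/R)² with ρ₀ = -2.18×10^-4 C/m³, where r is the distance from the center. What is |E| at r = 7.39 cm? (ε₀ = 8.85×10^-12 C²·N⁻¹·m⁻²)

Symmetry ⇒ E = E(r) r̂. Gaussian sphere of radius r = 7.39 cm (r < R).
Integrate the density: Q_enc = 4π ∫₀^r ρ₀(r'/R)^2 r'² dr' = 4πρ₀ r^5/(5·R²) = -7.606×10^-8 C.
By Gauss's law, ∮E·dA = E·4πr² = Q_enc/ε₀.
E = |Q_enc|/(4πε₀r²) = (7.606×10^-8)/(4π·8.85×10^-12·(0.0739)²) = 1.25×10^5 N/C.

|E| = 1.25×10^5 N/C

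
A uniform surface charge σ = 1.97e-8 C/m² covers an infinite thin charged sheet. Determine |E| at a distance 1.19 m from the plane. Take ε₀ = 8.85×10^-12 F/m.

The symmetry is planar: E is normal to the sheet and the same magnitude on both sides. Take a pillbox straddling the sheet with end-cap area A.
Flux Φ = 2EA and Q_enc = σA, so 2EA = σA/ε₀ ⇒ E = |σ|/(2ε₀), independent of distance.
E = |σ|/(2ε₀) = (1.97e-8)/(2·8.85×10^-12) = 1.11×10^3 N/C.

|E| = 1.11×10^3 V/m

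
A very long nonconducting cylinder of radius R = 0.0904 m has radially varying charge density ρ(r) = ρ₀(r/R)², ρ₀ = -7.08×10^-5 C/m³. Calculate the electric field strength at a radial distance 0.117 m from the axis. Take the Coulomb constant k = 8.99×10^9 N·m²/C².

|E| ≈ 1.40×10^5 V/m

Take a coaxial cylindrical Gaussian surface of radius r = 0.117 m and length L (r > R, full charge per length enclosed).
λ_enc = 2π ∫₀^R ρ₀(r'/R)^2 r' dr' = 2πρ₀R²/4 = -9.088×10^-7 C/m.
Gauss's law: E·2πrL = λ_enc L/ε₀.
E = 2k|λ_enc|/r = 2(8.99×10^9)(9.088×10^-7)/(0.117) = 1.40×10^5 N/C.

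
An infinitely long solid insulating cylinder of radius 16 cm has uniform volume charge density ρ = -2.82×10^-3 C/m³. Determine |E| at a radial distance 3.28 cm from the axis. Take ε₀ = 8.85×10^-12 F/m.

E = 5.23e6 N/C

Coaxial Gaussian cylinder, radius r = 3.28 cm, length L (r < R).
Enclosed charge per unit length: λ_enc = ρ·πr² = (-2.82e-3)π(0.0328)² = -9.531×10^-6 C/m.
Gauss's law: E·2πrL = λ_enc L/ε₀.
E = |λ_enc|/(2πε₀r) = (9.531e-6)/(2π·8.85×10^-12·0.0328) = 5.23×10^6 N/C.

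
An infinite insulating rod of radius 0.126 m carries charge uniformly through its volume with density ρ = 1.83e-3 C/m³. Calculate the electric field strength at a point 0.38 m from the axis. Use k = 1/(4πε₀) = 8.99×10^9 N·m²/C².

|E| = 4.32e6 N/C

Choose a coaxial cylinder of radius r = 0.38 m (arbitrary length L) as the Gaussian surface (r > 0.126 m, full cross-section enclosed).
λ_enc = ρ·πR² = (1.83e-3)π(0.126)² = 9.127×10^-5 C/m.
Since E is radial and uniform over the curved surface, Φ = E·2πrL = Q_enc/ε₀ = λ_enc L/ε₀.
E = 2k|λ_enc|/r = 2(8.99×10^9)(9.127×10^-5)/(0.38) = 4.32×10^6 N/C.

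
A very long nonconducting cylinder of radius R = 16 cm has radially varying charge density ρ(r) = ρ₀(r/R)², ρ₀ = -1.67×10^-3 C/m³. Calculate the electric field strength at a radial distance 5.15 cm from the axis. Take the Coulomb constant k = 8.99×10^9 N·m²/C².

|E| ≈ 2.52×10^5 N/C

Take a coaxial cylindrical Gaussian surface of radius r = 5.15 cm and length L (r < R).
λ_enc = ∫₀^r ρ(r')·2πr' dr' = (2πρ₀/R²)·r^4/4 = -7.208×10^-7 C/m.
Since E is radial and uniform over the curved surface, Φ = E·2πrL = Q_enc/ε₀ = λ_enc L/ε₀.
E = 2k|λ_enc|/r = 2(8.99×10^9)(7.208×10^-7)/(0.0515) = 2.52×10^5 N/C.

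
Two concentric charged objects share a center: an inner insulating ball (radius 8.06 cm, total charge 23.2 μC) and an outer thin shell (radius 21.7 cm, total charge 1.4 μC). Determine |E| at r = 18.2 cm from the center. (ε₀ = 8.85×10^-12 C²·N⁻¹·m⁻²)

Take a concentric spherical Gaussian surface of radius r = 18.2 cm (between the bodies, 8.06 cm < r < 21.7 cm).
Only the inner charge is enclosed; the outer shell contributes nothing inside itself. Q_enc = 23.2 μC = 2.32×10^-5 C.
By Gauss's law, ∮E·dA = E·4πr² = Q_enc/ε₀.
E = |Q_enc|/(4πε₀r²) = (2.32×10^-5)/(4π·8.85×10^-12·(0.182)²) = 6.30e6 N/C.

|E| = 6.30×10^6 N/C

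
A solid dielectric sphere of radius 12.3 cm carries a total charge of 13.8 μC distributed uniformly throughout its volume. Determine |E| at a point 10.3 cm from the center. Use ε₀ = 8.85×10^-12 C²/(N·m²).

|E| = 6.87e6 N/C

Symmetry ⇒ E = E(r) r̂. Gaussian sphere of radius r = 10.3 cm (r < R).
Only the charge within r is enclosed: Q_enc = Q·(r/R)³ = (13.8 μC)·(10.3 cm/12.3 cm)³ = 8.104×10^-6 C.
Since E is radial and uniform over the Gaussian sphere, Φ = E·4πr² = Q_enc/ε₀.
E = |Q_enc|/(4πε₀r²) = (8.104e-6)/(4π·8.85×10^-12·(0.103)²) = 6.87×10^6 N/C.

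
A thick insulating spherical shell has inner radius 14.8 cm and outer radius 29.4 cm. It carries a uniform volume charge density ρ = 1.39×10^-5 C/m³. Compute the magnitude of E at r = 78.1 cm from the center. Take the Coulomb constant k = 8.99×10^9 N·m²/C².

Use a concentric Gaussian sphere at r = 78.1 cm (r > 29.4 cm, enclosing the whole shell).
Q_enc = ρ·(4π/3)(b³ − a³) = (1.39e-5)·(4π/3)·((0.294)³ − (0.148)³) = 1.291×10^-6 C.
Since E is radial and uniform over the Gaussian sphere, Φ = E·4πr² = Q_enc/ε₀.
E = k|Q_enc|/r² = (8.99×10^9)(1.291e-6)/(0.781)² = 1.90×10^4 N/C.

E = 1.90×10^4 N/C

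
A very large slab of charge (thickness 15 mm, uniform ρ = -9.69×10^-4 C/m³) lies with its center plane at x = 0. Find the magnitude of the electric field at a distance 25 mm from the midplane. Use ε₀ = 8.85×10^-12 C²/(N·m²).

The point |x| = 25 mm lies outside the slab (half-thickness 0.0075 m). A symmetric pillbox spanning the full slab encloses Q_enc = ρ·d·A.
Flux = 2EA ⇒ E = |ρ|d/(2ε₀), independent of distance outside.
E = (9.69e-4)(0.015)/(2·8.85×10^-12) = 8.21×10^5 N/C.

E ≈ 8.21×10^5 N/C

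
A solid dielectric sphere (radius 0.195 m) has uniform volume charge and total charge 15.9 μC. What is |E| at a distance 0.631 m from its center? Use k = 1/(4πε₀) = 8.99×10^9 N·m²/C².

Symmetry ⇒ E = E(r) r̂. Gaussian sphere of radius r = 0.631 m (r > R, so the entire charge is enclosed).
Q_enc = 15.9 μC = 1.59×10^-5 C.
Gauss's law: E·4πr² = Q_enc/ε₀.
E = k|Q_enc|/r² = (8.99×10^9)(1.59×10^-5)/(0.631)² = 3.59×10^5 N/C.

3.59×10^5 N/C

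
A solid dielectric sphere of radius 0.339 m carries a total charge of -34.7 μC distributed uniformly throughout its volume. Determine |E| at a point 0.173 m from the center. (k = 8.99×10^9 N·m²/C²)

|E| = 1.39e6 V/m

By spherical symmetry E is radial; choose a Gaussian sphere of radius r = 0.173 m (r < R).
Only the charge within r is enclosed: Q_enc = Q·(r/R)³ = (-34.7 μC)·(0.173 m/0.339 m)³ = -4.612×10^-6 C.
Applying ∮E·dA = Q_enc/ε₀ with Φ = E(4πr²):
E = k|Q_enc|/r² = (8.99×10^9)(4.612e-6)/(0.173)² = 1.39×10^6 N/C.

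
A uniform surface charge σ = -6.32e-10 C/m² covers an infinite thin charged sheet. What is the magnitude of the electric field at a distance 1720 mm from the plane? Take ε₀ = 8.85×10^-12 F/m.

The symmetry is planar: E is normal to the sheet and the same magnitude on both sides. Take a pillbox straddling the sheet with end-cap area A.
Flux Φ = 2EA and Q_enc = σA, so 2EA = σA/ε₀ ⇒ E = |σ|/(2ε₀), independent of distance.
E = |σ|/(2ε₀) = (6.32e-10)/(2·8.85×10^-12) = 35.7 N/C.

E = 35.7 N/C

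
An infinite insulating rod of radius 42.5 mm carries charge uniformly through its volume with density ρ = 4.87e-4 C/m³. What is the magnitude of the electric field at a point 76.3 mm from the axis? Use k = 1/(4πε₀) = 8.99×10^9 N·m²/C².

By cylindrical symmetry E is radial; use a coaxial Gaussian cylinder of radius 76.3 mm and length L (r > 42.5 mm, full cross-section enclosed).
λ_enc = ρ·πR² = (4.87×10^-4)π(0.0425)² = 2.763×10^-6 C/m.
Applying ∮E·dA = Q_enc/ε₀ with the end caps contributing no flux:
E = 2k|λ_enc|/r = 2(8.99×10^9)(2.763×10^-6)/(0.0763) = 6.51×10^5 N/C.

|E| ≈ 6.51×10^5 V/m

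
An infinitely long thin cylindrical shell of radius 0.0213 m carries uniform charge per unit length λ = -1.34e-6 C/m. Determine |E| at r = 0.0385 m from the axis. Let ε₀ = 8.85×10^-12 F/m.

By cylindrical symmetry E is radial; use a coaxial Gaussian cylinder of radius 0.0385 m and length L (r > 0.0213 m).
The full line charge is enclosed: λ_enc = -1.34e-6 C/m.
Since E is radial and uniform over the curved surface, Φ = E·2πrL = Q_enc/ε₀ = λ_enc L/ε₀.
E = |λ_enc|/(2πε₀r) = (1.34×10^-6)/(2π·8.85×10^-12·0.0385) = 6.26e5 N/C.

E ≈ 6.26×10^5 N/C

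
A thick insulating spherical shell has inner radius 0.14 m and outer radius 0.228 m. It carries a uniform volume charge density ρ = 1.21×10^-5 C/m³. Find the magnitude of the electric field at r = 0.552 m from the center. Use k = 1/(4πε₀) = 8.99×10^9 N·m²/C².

E = 1.36×10^4 V/m

Take a concentric spherical Gaussian surface of radius r = 0.552 m (r > 0.228 m, enclosing the whole shell).
Q_enc = ρ·(4π/3)(b³ − a³) = (1.21×10^-5)·(4π/3)·((0.228)³ − (0.14)³) = 4.617×10^-7 C.
Gauss's law: E·4πr² = Q_enc/ε₀.
E = k|Q_enc|/r² = (8.99×10^9)(4.617e-7)/(0.552)² = 1.36×10^4 N/C.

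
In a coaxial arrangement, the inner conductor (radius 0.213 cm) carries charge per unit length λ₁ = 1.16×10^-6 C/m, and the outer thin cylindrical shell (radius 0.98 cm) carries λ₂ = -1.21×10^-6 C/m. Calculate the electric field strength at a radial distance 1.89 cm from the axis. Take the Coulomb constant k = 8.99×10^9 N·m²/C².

Take a coaxial cylindrical Gaussian surface of radius r = 1.89 cm and length L (r > 0.98 cm, enclosing both).
λ_enc = λ₁ + λ₂ = (1.16×10^-6) + (-1.21×10^-6) = -5.00×10^-8 C/m.
Since E is radial and uniform over the curved surface, Φ = E·2πrL = Q_enc/ε₀ = λ_enc L/ε₀.
E = 2k|λ_enc|/r = 2(8.99×10^9)(5.00×10^-8)/(0.0189) = 4.76e4 N/C.

|E| = 4.76e4 V/m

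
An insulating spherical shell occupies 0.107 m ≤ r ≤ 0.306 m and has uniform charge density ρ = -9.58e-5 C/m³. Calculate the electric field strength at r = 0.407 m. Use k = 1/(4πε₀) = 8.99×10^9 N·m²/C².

Use a concentric Gaussian sphere at r = 0.407 m (r > 0.306 m, enclosing the whole shell).
Q_enc = ρ·(4π/3)(b³ − a³) = (-9.58×10^-5)·(4π/3)·((0.306)³ − (0.107)³) = -1.101e-5 C.
Since E is radial and uniform over the Gaussian sphere, Φ = E·4πr² = Q_enc/ε₀.
E = k|Q_enc|/r² = (8.99×10^9)(1.101×10^-5)/(0.407)² = 5.97×10^5 N/C.

E ≈ 5.97×10^5 N/C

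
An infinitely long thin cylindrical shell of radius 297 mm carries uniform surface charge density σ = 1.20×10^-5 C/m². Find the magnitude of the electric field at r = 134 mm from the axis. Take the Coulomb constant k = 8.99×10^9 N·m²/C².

E = 0 (no enclosed charge)

Take a coaxial cylindrical Gaussian surface of radius r = 134 mm and length L (r < 297 mm, inside the shell).
All the surface charge lies outside this cylinder: Q_enc = 0, hence E = 0.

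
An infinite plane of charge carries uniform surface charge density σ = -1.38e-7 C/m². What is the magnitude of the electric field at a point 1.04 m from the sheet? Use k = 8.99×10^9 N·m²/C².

E = 7.80×10^3 N/C

The symmetry is planar: E is normal to the sheet and the same magnitude on both sides. Take a pillbox straddling the sheet with end-cap area A.
Flux Φ = 2EA and Q_enc = σA, so 2EA = σA/ε₀ ⇒ E = |σ|/(2ε₀), independent of distance.
E = 2πk|σ| = 2π(8.99×10^9)(1.38×10^-7) = 7.80×10^3 N/C.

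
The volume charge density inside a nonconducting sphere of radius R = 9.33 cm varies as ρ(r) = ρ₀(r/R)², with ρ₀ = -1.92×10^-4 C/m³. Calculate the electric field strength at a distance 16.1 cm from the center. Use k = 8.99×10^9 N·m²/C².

Take a concentric spherical Gaussian surface of radius r = 16.1 cm (r > R, all charge enclosed).
Q_enc = 4π ∫₀^R ρ₀(r'/R)^2 r'² dr' = 4πρ₀R³/5 = -3.919×10^-7 C.
Gauss's law: E·4πr² = Q_enc/ε₀.
E = k|Q_enc|/r² = (8.99×10^9)(3.919×10^-7)/(0.161)² = 1.36×10^5 N/C.

1.36e5 N/C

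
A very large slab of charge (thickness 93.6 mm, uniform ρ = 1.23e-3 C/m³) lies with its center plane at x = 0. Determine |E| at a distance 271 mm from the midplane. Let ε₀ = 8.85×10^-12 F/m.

E = 6.50×10^6 N/C

The point |x| = 271 mm lies outside the slab (half-thickness 0.0468 m). A symmetric pillbox spanning the full slab encloses Q_enc = ρ·d·A.
Flux = 2EA ⇒ E = |ρ|d/(2ε₀), independent of distance outside.
E = (1.23×10^-3)(0.0936)/(2·8.85×10^-12) = 6.50×10^6 N/C.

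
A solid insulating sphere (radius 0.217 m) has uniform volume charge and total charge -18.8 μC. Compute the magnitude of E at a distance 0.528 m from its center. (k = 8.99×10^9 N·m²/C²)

|E| ≈ 6.06e5 V/m

Use a concentric Gaussian sphere at r = 0.528 m (r > R, so the entire charge is enclosed).
Q_enc = -18.8 μC = -1.88×10^-5 C.
Since E is radial and uniform over the Gaussian sphere, Φ = E·4πr² = Q_enc/ε₀.
E = k|Q_enc|/r² = (8.99×10^9)(1.88e-5)/(0.528)² = 6.06×10^5 N/C.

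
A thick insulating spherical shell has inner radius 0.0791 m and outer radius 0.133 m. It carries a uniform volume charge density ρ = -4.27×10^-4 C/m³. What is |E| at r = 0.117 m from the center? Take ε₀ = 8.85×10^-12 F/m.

E = 1.30×10^6 N/C

By spherical symmetry E is radial; choose a Gaussian sphere of radius r = 0.117 m (within the shell material, 0.0791 m < r < 0.133 m).
Enclosed charge is the volume from a to r: Q_enc = (4π/3)ρ(r³ − a³) = -1.979×10^-6 C.
Applying ∮E·dA = Q_enc/ε₀ with Φ = E(4πr²):
E = |Q_enc|/(4πε₀r²) = (1.979×10^-6)/(4π·8.85×10^-12·(0.117)²) = 1.30e6 N/C.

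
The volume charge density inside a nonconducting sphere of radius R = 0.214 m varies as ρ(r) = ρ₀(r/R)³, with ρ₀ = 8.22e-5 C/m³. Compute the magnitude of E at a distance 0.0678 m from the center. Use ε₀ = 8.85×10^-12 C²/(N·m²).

By spherical symmetry E is radial; choose a Gaussian sphere of radius r = 0.0678 m (r < R).
Q_enc = ∫₀^r ρ(r')·4πr'² dr' = (4πρ₀/R³) ∫₀^r r'^5 dr' = 4πρ₀ r^6/(6·R³) = 1.706×10^-9 C.
Applying ∮E·dA = Q_enc/ε₀ with Φ = E(4πr²):
E = |Q_enc|/(4πε₀r²) = (1.706e-9)/(4π·8.85×10^-12·(0.0678)²) = 3.34×10^3 N/C.

E = 3.34e3 V/m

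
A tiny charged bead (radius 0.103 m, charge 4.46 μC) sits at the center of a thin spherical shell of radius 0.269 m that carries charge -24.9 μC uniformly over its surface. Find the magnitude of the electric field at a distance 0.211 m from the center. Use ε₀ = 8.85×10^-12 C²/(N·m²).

By spherical symmetry E is radial; choose a Gaussian sphere of radius r = 0.211 m (between the bodies, 0.103 m < r < 0.269 m).
Only the inner charge is enclosed; the outer shell contributes nothing inside itself. Q_enc = 4.46 μC = 4.46e-6 C.
Since E is radial and uniform over the Gaussian sphere, Φ = E·4πr² = Q_enc/ε₀.
E = |Q_enc|/(4πε₀r²) = (4.46e-6)/(4π·8.85×10^-12·(0.211)²) = 9.01e5 N/C.

E ≈ 9.01×10^5 V/m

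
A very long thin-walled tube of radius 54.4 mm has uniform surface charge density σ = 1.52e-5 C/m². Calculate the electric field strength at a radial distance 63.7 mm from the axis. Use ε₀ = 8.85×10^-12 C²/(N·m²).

E ≈ 1.47×10^6 N/C

By cylindrical symmetry E is radial; use a coaxial Gaussian cylinder of radius 63.7 mm and length L (r > 54.4 mm).
The whole shell is enclosed: λ_enc = σ·2πR = (1.52×10^-5)·2π·(0.0544) = 5.195×10^-6 C/m.
Since E is radial and uniform over the curved surface, Φ = E·2πrL = Q_enc/ε₀ = λ_enc L/ε₀.
E = |λ_enc|/(2πε₀r) = (5.195×10^-6)/(2π·8.85×10^-12·0.0637) = 1.47×10^6 N/C.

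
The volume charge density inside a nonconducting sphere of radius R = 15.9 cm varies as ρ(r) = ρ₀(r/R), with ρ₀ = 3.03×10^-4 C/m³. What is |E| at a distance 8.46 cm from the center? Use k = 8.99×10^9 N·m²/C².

Take a concentric spherical Gaussian surface of radius r = 8.46 cm (r < R).
Q_enc = ∫₀^r ρ(r')·4πr'² dr' = (4πρ₀/R) ∫₀^r r'^3 dr' = 4πρ₀ r^4/(4·R) = 3.067×10^-7 C.
Since E is radial and uniform over the Gaussian sphere, Φ = E·4πr² = Q_enc/ε₀.
E = k|Q_enc|/r² = (8.99×10^9)(3.067e-7)/(0.0846)² = 3.85×10^5 N/C.

E ≈ 3.85×10^5 N/C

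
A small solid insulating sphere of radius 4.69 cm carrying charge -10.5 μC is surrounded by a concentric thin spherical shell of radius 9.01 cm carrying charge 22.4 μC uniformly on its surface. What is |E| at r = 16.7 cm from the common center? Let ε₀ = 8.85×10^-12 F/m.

|E| = 3.84×10^6 N/C

Use a concentric Gaussian sphere at r = 16.7 cm (r > 9.01 cm, enclosing both).
Q_enc = (-10.5 μC) + (22.4 μC) = 1.19×10^-5 C.
Gauss's law: E·4πr² = Q_enc/ε₀.
E = |Q_enc|/(4πε₀r²) = (1.19×10^-5)/(4π·8.85×10^-12·(0.167)²) = 3.84×10^6 N/C.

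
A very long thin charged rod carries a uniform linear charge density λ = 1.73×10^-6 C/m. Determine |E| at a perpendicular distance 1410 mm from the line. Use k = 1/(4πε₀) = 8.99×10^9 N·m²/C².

E ≈ 2.21×10^4 N/C

Coaxial Gaussian cylinder, radius r = 1410 mm, length L.
Q_enc = λL, so λ_enc = 1.73×10^-6 C/m.
Gauss's law: E·2πrL = λ_enc L/ε₀.
E = 2k|λ_enc|/r = 2(8.99×10^9)(1.73×10^-6)/(1.41) = 2.21e4 N/C.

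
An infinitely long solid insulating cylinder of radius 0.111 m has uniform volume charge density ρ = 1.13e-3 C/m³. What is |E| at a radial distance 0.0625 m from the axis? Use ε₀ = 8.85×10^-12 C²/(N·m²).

|E| = 3.99×10^6 N/C

Take a coaxial cylindrical Gaussian surface of radius r = 0.0625 m and length L (r < R).
Enclosed charge per unit length: λ_enc = ρ·πr² = (1.13×10^-3)π(0.0625)² = 1.387×10^-5 C/m.
By Gauss's law (flux through the curved wall only), E·2πrL = λ_enc L/ε₀.
E = |λ_enc|/(2πε₀r) = (1.387e-5)/(2π·8.85×10^-12·0.0625) = 3.99×10^6 N/C.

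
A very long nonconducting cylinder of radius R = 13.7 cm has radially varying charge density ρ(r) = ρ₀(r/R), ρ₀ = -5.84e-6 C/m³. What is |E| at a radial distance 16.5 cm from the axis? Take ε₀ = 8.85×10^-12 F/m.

E = 2.50e4 N/C

Coaxial Gaussian cylinder, radius r = 16.5 cm, length L (r > R, full charge per length enclosed).
λ_enc = 2π ∫₀^R ρ₀(r'/R)^1 r' dr' = 2πρ₀R²/3 = -2.296e-7 C/m.
Gauss's law: E·2πrL = λ_enc L/ε₀.
E = |λ_enc|/(2πε₀r) = (2.296e-7)/(2π·8.85×10^-12·0.165) = 2.50e4 N/C.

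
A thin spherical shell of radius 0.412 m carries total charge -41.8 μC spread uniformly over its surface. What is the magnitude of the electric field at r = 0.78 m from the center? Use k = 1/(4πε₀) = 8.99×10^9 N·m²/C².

Take a concentric spherical Gaussian surface of radius r = 0.78 m (r > 0.412 m).
The entire shell is enclosed: Q_enc = -4.18e-5 C.
Gauss's law: E·4πr² = Q_enc/ε₀.
E = k|Q_enc|/r² = (8.99×10^9)(4.18e-5)/(0.78)² = 6.18×10^5 N/C.

|E| = 6.18e5 N/C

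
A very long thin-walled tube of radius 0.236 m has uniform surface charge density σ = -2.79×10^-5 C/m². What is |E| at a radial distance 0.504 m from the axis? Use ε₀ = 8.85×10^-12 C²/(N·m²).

Choose a coaxial cylinder of radius r = 0.504 m (arbitrary length L) as the Gaussian surface (r > 0.236 m).
The whole shell is enclosed: λ_enc = σ·2πR = (-2.79e-5)·2π·(0.236) = -4.137×10^-5 C/m.
Since E is radial and uniform over the curved surface, Φ = E·2πrL = Q_enc/ε₀ = λ_enc L/ε₀.
E = |λ_enc|/(2πε₀r) = (4.137×10^-5)/(2π·8.85×10^-12·0.504) = 1.48e6 N/C.

1.48×10^6 V/m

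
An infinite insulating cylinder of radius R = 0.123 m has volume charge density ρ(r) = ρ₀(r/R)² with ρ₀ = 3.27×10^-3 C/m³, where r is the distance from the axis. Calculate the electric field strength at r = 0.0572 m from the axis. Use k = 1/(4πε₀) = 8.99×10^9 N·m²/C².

Coaxial Gaussian cylinder, radius r = 0.0572 m, length L (r < R).
λ_enc = ∫₀^r ρ(r')·2πr' dr' = (2πρ₀/R²)·r^4/4 = 3.634×10^-6 C/m.
Since E is radial and uniform over the curved surface, Φ = E·2πrL = Q_enc/ε₀ = λ_enc L/ε₀.
E = 2k|λ_enc|/r = 2(8.99×10^9)(3.634e-6)/(0.0572) = 1.14×10^6 N/C.

E ≈ 1.14×10^6 V/m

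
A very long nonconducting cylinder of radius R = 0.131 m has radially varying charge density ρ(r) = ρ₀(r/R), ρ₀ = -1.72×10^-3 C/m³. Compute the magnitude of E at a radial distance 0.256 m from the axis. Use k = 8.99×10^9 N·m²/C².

Take a coaxial cylindrical Gaussian surface of radius r = 0.256 m and length L (r > R, full charge per length enclosed).
λ_enc = 2π ∫₀^R ρ₀(r'/R)^1 r' dr' = 2πρ₀R²/3 = -6.182×10^-5 C/m.
Applying ∮E·dA = Q_enc/ε₀ with the end caps contributing no flux:
E = 2k|λ_enc|/r = 2(8.99×10^9)(6.182e-5)/(0.256) = 4.34×10^6 N/C.

4.34×10^6 V/m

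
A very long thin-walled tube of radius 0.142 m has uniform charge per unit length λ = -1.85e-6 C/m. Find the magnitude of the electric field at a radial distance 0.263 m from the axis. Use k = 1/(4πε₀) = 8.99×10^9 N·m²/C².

E ≈ 1.26×10^5 N/C

Choose a coaxial cylinder of radius r = 0.263 m (arbitrary length L) as the Gaussian surface (r > 0.142 m).
The full line charge is enclosed: λ_enc = -1.85×10^-6 C/m.
Applying ∮E·dA = Q_enc/ε₀ with the end caps contributing no flux:
E = 2k|λ_enc|/r = 2(8.99×10^9)(1.85×10^-6)/(0.263) = 1.26e5 N/C.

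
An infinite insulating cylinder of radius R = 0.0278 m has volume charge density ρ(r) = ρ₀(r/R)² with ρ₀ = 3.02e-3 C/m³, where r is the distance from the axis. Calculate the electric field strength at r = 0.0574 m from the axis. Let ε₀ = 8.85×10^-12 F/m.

Take a coaxial cylindrical Gaussian surface of radius r = 0.0574 m and length L (r > R, full charge per length enclosed).
λ_enc = 2π ∫₀^R ρ₀(r'/R)^2 r' dr' = 2πρ₀R²/4 = 3.666×10^-6 C/m.
Applying ∮E·dA = Q_enc/ε₀ with the end caps contributing no flux:
E = |λ_enc|/(2πε₀r) = (3.666×10^-6)/(2π·8.85×10^-12·0.0574) = 1.15×10^6 N/C.

E ≈ 1.15×10^6 N/C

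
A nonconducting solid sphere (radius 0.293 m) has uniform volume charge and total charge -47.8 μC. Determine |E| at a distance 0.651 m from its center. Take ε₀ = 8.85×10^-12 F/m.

Use a concentric Gaussian sphere at r = 0.651 m (r > R, so the entire charge is enclosed).
Q_enc = -47.8 μC = -4.78e-5 C.
Applying ∮E·dA = Q_enc/ε₀ with Φ = E(4πr²):
E = |Q_enc|/(4πε₀r²) = (4.78×10^-5)/(4π·8.85×10^-12·(0.651)²) = 1.01×10^6 N/C.

|E| = 1.01×10^6 N/C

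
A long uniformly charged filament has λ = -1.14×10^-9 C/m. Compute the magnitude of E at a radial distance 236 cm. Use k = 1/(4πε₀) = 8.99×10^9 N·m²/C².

E = 8.69 V/m

Take a coaxial cylindrical Gaussian surface of radius r = 236 cm and length L.
Q_enc = λL, so λ_enc = -1.14×10^-9 C/m.
Applying ∮E·dA = Q_enc/ε₀ with the end caps contributing no flux:
E = 2k|λ_enc|/r = 2(8.99×10^9)(1.14×10^-9)/(2.36) = 8.69 N/C.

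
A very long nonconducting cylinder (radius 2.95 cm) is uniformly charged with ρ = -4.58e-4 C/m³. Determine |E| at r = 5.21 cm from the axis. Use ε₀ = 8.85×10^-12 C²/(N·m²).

Coaxial Gaussian cylinder, radius r = 5.21 cm, length L (r > 2.95 cm, full cross-section enclosed).
λ_enc = ρ·πR² = (-4.58×10^-4)π(0.0295)² = -1.252×10^-6 C/m.
By Gauss's law (flux through the curved wall only), E·2πrL = λ_enc L/ε₀.
E = |λ_enc|/(2πε₀r) = (1.252×10^-6)/(2π·8.85×10^-12·0.0521) = 4.32×10^5 N/C.

|E| ≈ 4.32×10^5 N/C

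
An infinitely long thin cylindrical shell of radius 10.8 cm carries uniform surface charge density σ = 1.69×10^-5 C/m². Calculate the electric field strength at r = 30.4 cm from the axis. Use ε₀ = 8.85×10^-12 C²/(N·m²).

|E| = 6.78e5 N/C

Coaxial Gaussian cylinder, radius r = 30.4 cm, length L (r > 10.8 cm).
The whole shell is enclosed: λ_enc = σ·2πR = (1.69e-5)·2π·(0.108) = 1.147×10^-5 C/m.
Since E is radial and uniform over the curved surface, Φ = E·2πrL = Q_enc/ε₀ = λ_enc L/ε₀.
E = |λ_enc|/(2πε₀r) = (1.147e-5)/(2π·8.85×10^-12·0.304) = 6.78e5 N/C.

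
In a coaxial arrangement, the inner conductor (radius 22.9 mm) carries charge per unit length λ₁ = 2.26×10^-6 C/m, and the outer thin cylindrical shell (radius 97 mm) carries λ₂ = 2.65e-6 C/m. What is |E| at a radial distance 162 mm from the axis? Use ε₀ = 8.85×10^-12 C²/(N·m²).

5.45e5 V/m

Take a coaxial cylindrical Gaussian surface of radius r = 162 mm and length L (r > 97 mm, enclosing both).
λ_enc = λ₁ + λ₂ = (2.26×10^-6) + (2.65×10^-6) = 4.91×10^-6 C/m.
Since E is radial and uniform over the curved surface, Φ = E·2πrL = Q_enc/ε₀ = λ_enc L/ε₀.
E = |λ_enc|/(2πε₀r) = (4.91×10^-6)/(2π·8.85×10^-12·0.162) = 5.45e5 N/C.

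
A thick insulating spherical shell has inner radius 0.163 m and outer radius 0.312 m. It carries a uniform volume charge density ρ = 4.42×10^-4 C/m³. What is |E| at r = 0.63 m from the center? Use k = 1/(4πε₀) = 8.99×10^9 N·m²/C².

Symmetry ⇒ E = E(r) r̂. Gaussian sphere of radius r = 0.63 m (r > 0.312 m, enclosing the whole shell).
Q_enc = ρ·(4π/3)(b³ − a³) = (4.42×10^-4)·(4π/3)·((0.312)³ − (0.163)³) = 4.821×10^-5 C.
Gauss's law: E·4πr² = Q_enc/ε₀.
E = k|Q_enc|/r² = (8.99×10^9)(4.821×10^-5)/(0.63)² = 1.09×10^6 N/C.

1.09e6 V/m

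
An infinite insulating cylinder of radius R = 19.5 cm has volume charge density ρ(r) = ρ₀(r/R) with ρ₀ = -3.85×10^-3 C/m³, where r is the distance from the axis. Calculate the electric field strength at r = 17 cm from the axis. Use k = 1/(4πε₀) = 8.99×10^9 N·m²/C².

Choose a coaxial cylinder of radius r = 17 cm (arbitrary length L) as the Gaussian surface (r < R).
λ_enc = ∫₀^r ρ(r')·2πr' dr' = (2πρ₀/R)·r^3/3 = -2.032e-4 C/m.
By Gauss's law (flux through the curved wall only), E·2πrL = λ_enc L/ε₀.
E = 2k|λ_enc|/r = 2(8.99×10^9)(2.032×10^-4)/(0.17) = 2.15×10^7 N/C.

|E| ≈ 2.15e7 N/C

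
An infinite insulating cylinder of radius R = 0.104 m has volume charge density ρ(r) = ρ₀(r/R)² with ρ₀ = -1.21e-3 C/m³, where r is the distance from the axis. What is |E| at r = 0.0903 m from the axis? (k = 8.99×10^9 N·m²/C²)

Take a coaxial cylindrical Gaussian surface of radius r = 0.0903 m and length L (r < R).
λ_enc = ∫₀^r ρ(r')·2πr' dr' = (2πρ₀/R²)·r^4/4 = -1.168e-5 C/m.
Applying ∮E·dA = Q_enc/ε₀ with the end caps contributing no flux:
E = 2k|λ_enc|/r = 2(8.99×10^9)(1.168×10^-5)/(0.0903) = 2.33e6 N/C.

|E| ≈ 2.33×10^6 N/C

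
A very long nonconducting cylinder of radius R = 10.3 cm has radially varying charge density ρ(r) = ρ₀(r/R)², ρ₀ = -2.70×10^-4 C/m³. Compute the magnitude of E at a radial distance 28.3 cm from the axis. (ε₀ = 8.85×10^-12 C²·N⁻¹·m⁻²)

2.86e5 N/C

By cylindrical symmetry E is radial; use a coaxial Gaussian cylinder of radius 28.3 cm and length L (r > R, full charge per length enclosed).
λ_enc = 2π ∫₀^R ρ₀(r'/R)^2 r' dr' = 2πρ₀R²/4 = -4.499×10^-6 C/m.
Applying ∮E·dA = Q_enc/ε₀ with the end caps contributing no flux:
E = |λ_enc|/(2πε₀r) = (4.499e-6)/(2π·8.85×10^-12·0.283) = 2.86×10^5 N/C.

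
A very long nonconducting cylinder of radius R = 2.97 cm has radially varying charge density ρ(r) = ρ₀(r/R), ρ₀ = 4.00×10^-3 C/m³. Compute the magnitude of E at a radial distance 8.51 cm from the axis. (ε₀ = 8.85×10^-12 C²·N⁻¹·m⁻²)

E ≈ 1.56×10^6 N/C

Choose a coaxial cylinder of radius r = 8.51 cm (arbitrary length L) as the Gaussian surface (r > R, full charge per length enclosed).
λ_enc = 2π ∫₀^R ρ₀(r'/R)^1 r' dr' = 2πρ₀R²/3 = 7.39×10^-6 C/m.
Gauss's law: E·2πrL = λ_enc L/ε₀.
E = |λ_enc|/(2πε₀r) = (7.39e-6)/(2π·8.85×10^-12·0.0851) = 1.56×10^6 N/C.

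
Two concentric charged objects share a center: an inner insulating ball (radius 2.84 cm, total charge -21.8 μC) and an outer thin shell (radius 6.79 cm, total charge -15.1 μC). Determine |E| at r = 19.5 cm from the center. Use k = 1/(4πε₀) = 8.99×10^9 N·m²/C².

|E| = 8.72e6 N/C

Take a concentric spherical Gaussian surface of radius r = 19.5 cm (r > 6.79 cm, enclosing both).
Q_enc = (-21.8 μC) + (-15.1 μC) = -3.69e-5 C.
Since E is radial and uniform over the Gaussian sphere, Φ = E·4πr² = Q_enc/ε₀.
E = k|Q_enc|/r² = (8.99×10^9)(3.69×10^-5)/(0.195)² = 8.72e6 N/C.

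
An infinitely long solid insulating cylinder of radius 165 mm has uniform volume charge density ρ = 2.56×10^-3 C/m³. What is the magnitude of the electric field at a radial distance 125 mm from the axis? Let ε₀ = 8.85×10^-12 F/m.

|E| = 1.81e7 N/C

By cylindrical symmetry E is radial; use a coaxial Gaussian cylinder of radius 125 mm and length L (r < R).
Enclosed charge per unit length: λ_enc = ρ·πr² = (2.56e-3)π(0.125)² = 1.257×10^-4 C/m.
Applying ∮E·dA = Q_enc/ε₀ with the end caps contributing no flux:
E = |λ_enc|/(2πε₀r) = (1.257e-4)/(2π·8.85×10^-12·0.125) = 1.81×10^7 N/C.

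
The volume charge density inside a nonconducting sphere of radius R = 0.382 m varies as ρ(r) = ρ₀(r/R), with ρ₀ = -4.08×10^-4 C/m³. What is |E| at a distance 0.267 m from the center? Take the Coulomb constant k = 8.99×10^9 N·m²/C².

Symmetry ⇒ E = E(r) r̂. Gaussian sphere of radius r = 0.267 m (r < R).
Q_enc = ∫₀^r ρ(r')·4πr'² dr' = (4πρ₀/R) ∫₀^r r'^3 dr' = 4πρ₀ r^4/(4·R) = -1.705e-5 C.
By Gauss's law, ∮E·dA = E·4πr² = Q_enc/ε₀.
E = k|Q_enc|/r² = (8.99×10^9)(1.705×10^-5)/(0.267)² = 2.15×10^6 N/C.

2.15×10^6 V/m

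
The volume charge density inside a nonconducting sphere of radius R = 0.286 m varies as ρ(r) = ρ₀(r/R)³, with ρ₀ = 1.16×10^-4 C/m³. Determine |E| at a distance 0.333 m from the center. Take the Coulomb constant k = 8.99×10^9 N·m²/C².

Symmetry ⇒ E = E(r) r̂. Gaussian sphere of radius r = 0.333 m (r > R, all charge enclosed).
Q_enc = 4π ∫₀^R ρ₀(r'/R)^3 r'² dr' = 4πρ₀R³/6 = 5.683×10^-6 C.
Since E is radial and uniform over the Gaussian sphere, Φ = E·4πr² = Q_enc/ε₀.
E = k|Q_enc|/r² = (8.99×10^9)(5.683×10^-6)/(0.333)² = 4.61×10^5 N/C.

4.61×10^5 N/C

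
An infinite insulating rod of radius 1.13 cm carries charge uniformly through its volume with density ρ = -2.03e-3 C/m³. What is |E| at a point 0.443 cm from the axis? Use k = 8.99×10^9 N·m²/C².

E ≈ 5.08×10^5 V/m

Choose a coaxial cylinder of radius r = 0.443 cm (arbitrary length L) as the Gaussian surface (r < R).
Charge inside radius r per length L is ρ·πr²·L, so λ_enc = ρπr² = -1.252e-7 C/m.
Gauss's law: E·2πrL = λ_enc L/ε₀.
E = 2k|λ_enc|/r = 2(8.99×10^9)(1.252×10^-7)/(0.00443) = 5.08×10^5 N/C.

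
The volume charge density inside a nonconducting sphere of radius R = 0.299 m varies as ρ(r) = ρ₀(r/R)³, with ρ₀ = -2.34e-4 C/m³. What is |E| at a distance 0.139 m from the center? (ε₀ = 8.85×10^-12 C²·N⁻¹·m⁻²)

By spherical symmetry E is radial; choose a Gaussian sphere of radius r = 0.139 m (r < R).
Q_enc = ∫₀^r ρ(r')·4πr'² dr' = (4πρ₀/R³) ∫₀^r r'^5 dr' = 4πρ₀ r^6/(6·R³) = -1.322×10^-7 C.
Applying ∮E·dA = Q_enc/ε₀ with Φ = E(4πr²):
E = |Q_enc|/(4πε₀r²) = (1.322×10^-7)/(4π·8.85×10^-12·(0.139)²) = 6.15×10^4 N/C.

6.15e4 N/C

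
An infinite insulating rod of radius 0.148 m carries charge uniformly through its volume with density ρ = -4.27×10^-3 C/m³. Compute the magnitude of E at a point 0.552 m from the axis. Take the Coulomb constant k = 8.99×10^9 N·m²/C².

E ≈ 9.57e6 N/C

By cylindrical symmetry E is radial; use a coaxial Gaussian cylinder of radius 0.552 m and length L (r > 0.148 m, full cross-section enclosed).
λ_enc = ρ·πR² = (-4.27×10^-3)π(0.148)² = -2.938×10^-4 C/m.
Since E is radial and uniform over the curved surface, Φ = E·2πrL = Q_enc/ε₀ = λ_enc L/ε₀.
E = 2k|λ_enc|/r = 2(8.99×10^9)(2.938×10^-4)/(0.552) = 9.57×10^6 N/C.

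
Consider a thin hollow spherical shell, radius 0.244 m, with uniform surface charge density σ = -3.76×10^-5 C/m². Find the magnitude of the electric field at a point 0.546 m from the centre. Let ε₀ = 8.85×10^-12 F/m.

|E| = 8.48×10^5 V/m

By spherical symmetry E is radial; choose a Gaussian sphere of radius r = 0.546 m (r > 0.244 m).
The entire shell is enclosed: Q_enc = σ·4πR² = (-3.76×10^-5)·4π·(0.244)² = -2.813×10^-5 C.
Gauss's law: E·4πr² = Q_enc/ε₀.
E = |Q_enc|/(4πε₀r²) = (2.813×10^-5)/(4π·8.85×10^-12·(0.546)²) = 8.48e5 N/C.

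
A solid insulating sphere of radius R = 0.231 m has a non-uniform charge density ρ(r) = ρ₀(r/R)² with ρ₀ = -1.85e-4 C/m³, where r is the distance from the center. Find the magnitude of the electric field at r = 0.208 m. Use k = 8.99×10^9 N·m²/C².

|E| = 7.05×10^5 N/C

Take a concentric spherical Gaussian surface of radius r = 0.208 m (r < R).
Integrate the density: Q_enc = 4π ∫₀^r ρ₀(r'/R)^2 r'² dr' = 4πρ₀ r^5/(5·R²) = -3.392×10^-6 C.
Applying ∮E·dA = Q_enc/ε₀ with Φ = E(4πr²):
E = k|Q_enc|/r² = (8.99×10^9)(3.392×10^-6)/(0.208)² = 7.05×10^5 N/C.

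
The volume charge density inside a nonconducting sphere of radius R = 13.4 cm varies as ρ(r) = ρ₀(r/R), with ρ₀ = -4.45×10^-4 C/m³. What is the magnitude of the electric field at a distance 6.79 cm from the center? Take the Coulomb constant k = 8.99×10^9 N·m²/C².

Symmetry ⇒ E = E(r) r̂. Gaussian sphere of radius r = 6.79 cm (r < R).
Integrate the density: Q_enc = 4π ∫₀^r ρ₀(r'/R)^1 r'² dr' = 4πρ₀ r^4/(4·R) = -2.218×10^-7 C.
Applying ∮E·dA = Q_enc/ε₀ with Φ = E(4πr²):
E = k|Q_enc|/r² = (8.99×10^9)(2.218×10^-7)/(0.0679)² = 4.32×10^5 N/C.

4.32×10^5 N/C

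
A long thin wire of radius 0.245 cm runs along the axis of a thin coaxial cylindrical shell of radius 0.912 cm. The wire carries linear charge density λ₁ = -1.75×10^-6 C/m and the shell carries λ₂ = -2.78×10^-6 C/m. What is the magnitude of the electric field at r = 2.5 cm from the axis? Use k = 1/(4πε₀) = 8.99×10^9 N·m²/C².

E ≈ 3.26×10^6 N/C

Choose a coaxial cylinder of radius r = 2.5 cm (arbitrary length L) as the Gaussian surface (r > 0.912 cm, enclosing both).
λ_enc = λ₁ + λ₂ = (-1.75×10^-6) + (-2.78×10^-6) = -4.53e-6 C/m.
By Gauss's law (flux through the curved wall only), E·2πrL = λ_enc L/ε₀.
E = 2k|λ_enc|/r = 2(8.99×10^9)(4.53×10^-6)/(0.025) = 3.26e6 N/C.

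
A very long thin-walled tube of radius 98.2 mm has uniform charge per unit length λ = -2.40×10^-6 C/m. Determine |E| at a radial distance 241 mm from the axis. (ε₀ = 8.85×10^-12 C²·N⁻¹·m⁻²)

E = 1.79×10^5 N/C

Choose a coaxial cylinder of radius r = 241 mm (arbitrary length L) as the Gaussian surface (r > 98.2 mm).
The full line charge is enclosed: λ_enc = -2.40e-6 C/m.
Gauss's law: E·2πrL = λ_enc L/ε₀.
E = |λ_enc|/(2πε₀r) = (2.40×10^-6)/(2π·8.85×10^-12·0.241) = 1.79×10^5 N/C.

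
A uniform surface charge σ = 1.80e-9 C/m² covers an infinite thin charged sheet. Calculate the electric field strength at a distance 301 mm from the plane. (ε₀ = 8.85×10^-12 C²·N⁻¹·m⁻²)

E ≈ 102 N/C

The symmetry is planar: E is normal to the sheet and the same magnitude on both sides. Take a pillbox straddling the sheet with end-cap area A.
Flux Φ = 2EA and Q_enc = σA, so 2EA = σA/ε₀ ⇒ E = |σ|/(2ε₀), independent of distance.
E = |σ|/(2ε₀) = (1.80e-9)/(2·8.85×10^-12) = 102 N/C.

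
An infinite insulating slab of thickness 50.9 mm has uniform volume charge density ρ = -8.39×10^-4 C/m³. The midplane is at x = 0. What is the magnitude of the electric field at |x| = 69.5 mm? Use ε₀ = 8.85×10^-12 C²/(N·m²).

2.41×10^6 V/m

The point |x| = 69.5 mm lies outside the slab (half-thickness 0.02545 m). A symmetric pillbox spanning the full slab encloses Q_enc = ρ·d·A.
Flux = 2EA ⇒ E = |ρ|d/(2ε₀), independent of distance outside.
E = (8.39×10^-4)(0.0509)/(2·8.85×10^-12) = 2.41×10^6 N/C.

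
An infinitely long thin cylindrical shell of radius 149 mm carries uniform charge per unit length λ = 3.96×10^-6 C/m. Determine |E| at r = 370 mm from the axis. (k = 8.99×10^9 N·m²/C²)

|E| ≈ 1.92e5 N/C

Take a coaxial cylindrical Gaussian surface of radius r = 370 mm and length L (r > 149 mm).
The full line charge is enclosed: λ_enc = 3.96e-6 C/m.
By Gauss's law (flux through the curved wall only), E·2πrL = λ_enc L/ε₀.
E = 2k|λ_enc|/r = 2(8.99×10^9)(3.96e-6)/(0.37) = 1.92×10^5 N/C.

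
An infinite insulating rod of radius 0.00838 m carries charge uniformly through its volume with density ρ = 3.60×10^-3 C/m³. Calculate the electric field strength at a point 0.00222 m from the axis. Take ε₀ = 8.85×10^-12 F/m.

E ≈ 4.52e5 V/m

Choose a coaxial cylinder of radius r = 0.00222 m (arbitrary length L) as the Gaussian surface (r < R).
Charge inside radius r per length L is ρ·πr²·L, so λ_enc = ρπr² = 5.574×10^-8 C/m.
Applying ∮E·dA = Q_enc/ε₀ with the end caps contributing no flux:
E = |λ_enc|/(2πε₀r) = (5.574×10^-8)/(2π·8.85×10^-12·0.00222) = 4.52e5 N/C.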